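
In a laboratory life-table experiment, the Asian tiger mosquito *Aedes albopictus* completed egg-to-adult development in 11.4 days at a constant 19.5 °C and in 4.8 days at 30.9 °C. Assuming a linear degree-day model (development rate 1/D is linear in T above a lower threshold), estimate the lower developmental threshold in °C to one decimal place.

11.2 °C

Under the model K = D·(T − T_b), so D₁·(T₁ − T_b) = D₂·(T₂ − T_b).
11.4·(19.5 − T_b) = 4.8·(30.9 − T_b)
T_b = (11.4·19.5 − 4.8·30.9) / (11.4 − 4.8) = 73.98 / 6.6 = 11.209 °C ≈ 11.2 °C.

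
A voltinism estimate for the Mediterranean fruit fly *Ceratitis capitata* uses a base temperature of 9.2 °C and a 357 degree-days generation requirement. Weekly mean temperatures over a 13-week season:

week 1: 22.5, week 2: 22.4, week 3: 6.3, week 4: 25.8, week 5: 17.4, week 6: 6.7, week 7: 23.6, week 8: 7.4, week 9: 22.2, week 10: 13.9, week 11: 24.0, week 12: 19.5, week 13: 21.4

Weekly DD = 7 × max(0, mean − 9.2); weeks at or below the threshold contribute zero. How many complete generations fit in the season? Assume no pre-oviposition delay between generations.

2 generations

Weekly DD (7 × max(0, T̄ − 9.2)): 93.1, 92.4, 0.0, 116.2, 57.4, 0.0, 100.8, 0.0, 91.0, 32.9, 103.6, 72.1, 85.4.
Season total = 844.9 DD.
Complete generations = ⌊844.9 / 357⌋ = 2.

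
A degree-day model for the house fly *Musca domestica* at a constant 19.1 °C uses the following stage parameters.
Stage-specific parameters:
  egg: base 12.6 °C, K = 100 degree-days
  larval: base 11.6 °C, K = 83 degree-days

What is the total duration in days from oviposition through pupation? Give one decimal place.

26.5 days

egg: 100 / (19.1 − 12.6) = 100 / 6.5 = 15.385 d.
larval: 83 / (19.1 − 11.6) = 83 / 7.5 = 11.067 d.
Sum = 26.451 ≈ 26.5 days.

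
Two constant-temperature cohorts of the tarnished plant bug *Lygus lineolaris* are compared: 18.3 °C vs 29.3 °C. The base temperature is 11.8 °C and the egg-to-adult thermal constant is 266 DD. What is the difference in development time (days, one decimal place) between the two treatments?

25.7 days

At 18.3 °C: 266 / (18.3 − 11.8) = 266 / 6.5 = 40.923 d.
At 29.3 °C: 266 / (29.3 − 11.8) = 266 / 17.5 = 15.200 d.
Difference = |40.923 − 15.200| = 25.723 ≈ 25.7 days.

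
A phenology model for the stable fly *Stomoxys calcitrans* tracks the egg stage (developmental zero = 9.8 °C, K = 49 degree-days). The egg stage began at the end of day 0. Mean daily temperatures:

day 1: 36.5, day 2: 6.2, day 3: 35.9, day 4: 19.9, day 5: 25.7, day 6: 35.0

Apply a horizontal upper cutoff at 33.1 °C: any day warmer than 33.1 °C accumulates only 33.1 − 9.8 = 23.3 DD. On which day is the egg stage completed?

Daily DD above 9.8 °C (capped at 23.3): 23.3, 0.0, 23.3, 10.1, 15.9, 23.3.
Cumulative: 23.3, 23.3, 46.6, 56.7, 72.6, 95.9.
The total first reaches 49 DD on day 4.

day 4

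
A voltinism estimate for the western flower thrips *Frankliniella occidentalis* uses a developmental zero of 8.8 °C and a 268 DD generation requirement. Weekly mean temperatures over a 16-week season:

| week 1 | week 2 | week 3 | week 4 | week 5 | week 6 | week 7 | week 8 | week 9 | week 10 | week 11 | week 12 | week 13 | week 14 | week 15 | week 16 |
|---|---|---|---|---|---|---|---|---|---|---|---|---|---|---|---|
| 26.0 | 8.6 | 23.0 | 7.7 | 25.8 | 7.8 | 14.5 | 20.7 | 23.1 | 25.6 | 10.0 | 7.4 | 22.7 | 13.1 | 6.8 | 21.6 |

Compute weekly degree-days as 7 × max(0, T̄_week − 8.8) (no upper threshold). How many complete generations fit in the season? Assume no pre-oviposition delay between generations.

Weekly DD (7 × max(0, T̄ − 8.8)): 120.4, 0.0, 99.4, 0.0, 119.0, 0.0, 39.9, 83.3, 100.1, 117.6, 8.4, 0.0, 97.3, 30.1, 0.0, 89.6.
Season total = 905.1 DD.
Complete generations = ⌊905.1 / 268⌋ = 3.

3 generations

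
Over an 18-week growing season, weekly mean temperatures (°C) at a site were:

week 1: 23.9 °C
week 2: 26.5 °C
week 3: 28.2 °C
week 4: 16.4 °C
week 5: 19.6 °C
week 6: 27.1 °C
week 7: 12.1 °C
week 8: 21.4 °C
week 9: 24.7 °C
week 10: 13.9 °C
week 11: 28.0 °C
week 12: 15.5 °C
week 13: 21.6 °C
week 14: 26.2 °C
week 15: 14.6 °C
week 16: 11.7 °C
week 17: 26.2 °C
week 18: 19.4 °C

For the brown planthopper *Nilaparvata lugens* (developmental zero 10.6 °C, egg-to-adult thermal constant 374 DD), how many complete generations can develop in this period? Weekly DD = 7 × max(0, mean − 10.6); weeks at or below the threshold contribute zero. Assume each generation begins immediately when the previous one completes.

3 generations

Weekly DD (7 × max(0, T̄ − 10.6)): 93.1, 111.3, 123.2, 40.6, 63.0, 115.5, 10.5, 75.6, 98.7, 23.1, 121.8, 34.3, 77.0, 109.2, 28.0, 7.7, 109.2, 61.6.
Season total = 1303.4 DD.
Complete generations = ⌊1303.4 / 374⌋ = 3.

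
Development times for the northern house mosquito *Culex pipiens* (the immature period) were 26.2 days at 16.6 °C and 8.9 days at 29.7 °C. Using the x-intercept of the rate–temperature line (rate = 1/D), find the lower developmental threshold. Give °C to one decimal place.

Equal thermal constants: D₁(T₁ − T_b) = D₂(T₂ − T_b).
26.2·(16.6 − T_b) = 8.9·(29.7 − T_b)
T_b = (26.2·16.6 − 8.9·29.7) / (26.2 − 8.9) = 170.59 / 17.3 = 9.861 °C ≈ 9.9 °C.

9.9 °C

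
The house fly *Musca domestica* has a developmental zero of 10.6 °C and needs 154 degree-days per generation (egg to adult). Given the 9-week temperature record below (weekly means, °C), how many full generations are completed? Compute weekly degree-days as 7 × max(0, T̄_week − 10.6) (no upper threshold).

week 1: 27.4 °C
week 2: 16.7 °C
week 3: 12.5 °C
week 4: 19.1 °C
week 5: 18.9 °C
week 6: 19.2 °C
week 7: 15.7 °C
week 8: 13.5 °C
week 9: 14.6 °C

Weekly DD (7 × max(0, T̄ − 10.6)): 117.6, 42.7, 13.3, 59.5, 58.1, 60.2, 35.7, 20.3, 28.0.
Season total = 435.4 DD.
Complete generations = ⌊435.4 / 154⌋ = 2.

2 generations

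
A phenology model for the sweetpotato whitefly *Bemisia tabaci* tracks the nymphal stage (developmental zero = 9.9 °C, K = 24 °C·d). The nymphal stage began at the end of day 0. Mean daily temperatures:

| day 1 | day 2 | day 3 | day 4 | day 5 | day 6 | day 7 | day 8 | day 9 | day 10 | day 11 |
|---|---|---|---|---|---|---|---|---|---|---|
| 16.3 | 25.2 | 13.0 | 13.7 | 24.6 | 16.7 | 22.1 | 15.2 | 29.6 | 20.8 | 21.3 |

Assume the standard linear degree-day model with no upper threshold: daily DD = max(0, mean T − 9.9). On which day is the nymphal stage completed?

day 3

Daily DD above 9.9 °C: 6.4, 15.3, 3.1, 3.8, 14.7, 6.8, 12.2, 5.3, 19.7, 10.9, 11.4.
Cumulative: 6.4, 21.7, 24.8, 28.6, 43.3, 50.1, 62.3, 67.6, 87.3, 98.2, 109.6.
The total first reaches 24 DD on day 3.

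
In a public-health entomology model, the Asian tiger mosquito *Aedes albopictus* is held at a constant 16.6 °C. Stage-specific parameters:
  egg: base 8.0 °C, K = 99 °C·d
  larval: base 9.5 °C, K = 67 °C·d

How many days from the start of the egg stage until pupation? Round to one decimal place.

egg: 99 / (16.6 − 8.0) = 99 / 8.6 = 11.512 d.
larval: 67 / (16.6 − 9.5) = 67 / 7.1 = 9.437 d.
Sum = 20.948 ≈ 20.9 days.

20.9 days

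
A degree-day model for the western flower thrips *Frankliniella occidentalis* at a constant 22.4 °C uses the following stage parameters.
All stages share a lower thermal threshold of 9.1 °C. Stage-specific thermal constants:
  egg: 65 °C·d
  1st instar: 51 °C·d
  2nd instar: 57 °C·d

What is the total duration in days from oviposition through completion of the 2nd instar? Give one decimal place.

13.0 days

Daily accumulation at 22.4 °C = 22.4 − 9.1 = 13.3 DD/day.
Total K = 65 + 51 + 57 = 173 DD.
Total duration = 173 / 13.3 = 13.008 ≈ 13.0 days.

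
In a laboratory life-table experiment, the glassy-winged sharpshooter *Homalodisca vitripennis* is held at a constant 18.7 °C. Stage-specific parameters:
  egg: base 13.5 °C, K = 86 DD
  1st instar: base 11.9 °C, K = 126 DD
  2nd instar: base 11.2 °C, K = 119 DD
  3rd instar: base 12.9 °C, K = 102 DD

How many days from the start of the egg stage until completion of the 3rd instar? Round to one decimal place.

68.5 days

egg: 86 / (18.7 − 13.5) = 86 / 5.2 = 16.538 d.
1st instar: 126 / (18.7 − 11.9) = 126 / 6.8 = 18.529 d.
2nd instar: 119 / (18.7 − 11.2) = 119 / 7.5 = 15.867 d.
3rd instar: 102 / (18.7 − 12.9) = 102 / 5.8 = 17.586 d.
Sum = 68.521 ≈ 68.5 days.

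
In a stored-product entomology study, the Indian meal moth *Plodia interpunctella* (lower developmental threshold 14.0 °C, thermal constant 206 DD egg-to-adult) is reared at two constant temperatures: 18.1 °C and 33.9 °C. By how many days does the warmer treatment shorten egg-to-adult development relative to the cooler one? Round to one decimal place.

39.9 days

At 18.1 °C: 206 / (18.1 − 14.0) = 206 / 4.1 = 50.244 d.
At 33.9 °C: 206 / (33.9 − 14.0) = 206 / 19.9 = 10.352 d.
Difference = |50.244 − 10.352| = 39.892 ≈ 39.9 days.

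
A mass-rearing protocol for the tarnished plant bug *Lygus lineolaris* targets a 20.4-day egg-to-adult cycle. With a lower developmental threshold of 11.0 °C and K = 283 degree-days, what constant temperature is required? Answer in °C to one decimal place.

Required daily accumulation = 283 / 20.4 = 13.873 DD/day.
T = T_base + 13.873 = 11.0 + 13.873 = 24.873 ≈ 24.9 °C.

24.9 °C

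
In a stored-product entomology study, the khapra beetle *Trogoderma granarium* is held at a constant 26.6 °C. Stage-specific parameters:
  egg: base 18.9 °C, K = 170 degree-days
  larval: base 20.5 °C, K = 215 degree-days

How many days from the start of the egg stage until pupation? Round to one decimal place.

57.3 days

egg: 170 / (26.6 − 18.9) = 170 / 7.7 = 22.078 d.
larval: 215 / (26.6 − 20.5) = 215 / 6.1 = 35.246 d.
Sum = 57.324 ≈ 57.3 days.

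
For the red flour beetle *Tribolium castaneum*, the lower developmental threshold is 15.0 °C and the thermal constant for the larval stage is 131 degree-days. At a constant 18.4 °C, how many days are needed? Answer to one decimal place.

38.5 days

Daily accumulation = 18.4 − 15.0 = 3.4 DD/day.
Duration = 131 / 3.4 = 38.529 ≈ 38.5 days.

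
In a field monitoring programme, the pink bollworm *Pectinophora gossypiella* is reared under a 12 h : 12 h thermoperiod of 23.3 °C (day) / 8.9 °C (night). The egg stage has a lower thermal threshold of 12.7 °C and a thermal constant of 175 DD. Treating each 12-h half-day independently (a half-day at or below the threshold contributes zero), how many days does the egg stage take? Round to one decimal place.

33.0 days

Day half: max(0, 23.3 − 12.7) × 0.5 = 10.6 × 0.5 = 5.30 DD.
Night half: max(0, 8.9 − 12.7) × 0.5 = 0.0 × 0.5 = 0.00 DD.
Per 24 h: 5.30 DD/day.
Duration = 175 / 5.30 = 33.019 ≈ 33.0 days.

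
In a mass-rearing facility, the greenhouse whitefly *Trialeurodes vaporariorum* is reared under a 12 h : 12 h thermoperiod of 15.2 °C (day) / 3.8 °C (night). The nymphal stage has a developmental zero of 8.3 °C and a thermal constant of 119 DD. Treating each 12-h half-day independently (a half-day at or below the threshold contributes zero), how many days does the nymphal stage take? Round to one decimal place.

34.5 days

Day half: max(0, 15.2 − 8.3) × 0.5 = 6.9 × 0.5 = 3.45 DD.
Night half: max(0, 3.8 − 8.3) × 0.5 = 0.0 × 0.5 = 0.00 DD.
Per 24 h: 3.45 DD/day.
Duration = 119 / 3.45 = 34.493 ≈ 34.5 days.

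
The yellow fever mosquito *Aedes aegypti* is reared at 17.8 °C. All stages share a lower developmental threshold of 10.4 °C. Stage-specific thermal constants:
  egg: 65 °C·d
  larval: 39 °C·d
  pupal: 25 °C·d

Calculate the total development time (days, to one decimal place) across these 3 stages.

17.4 days

Daily accumulation at 17.8 °C = 17.8 − 10.4 = 7.4 DD/day.
Total K = 65 + 39 + 25 = 129 DD.
Total duration = 129 / 7.4 = 17.432 ≈ 17.4 days.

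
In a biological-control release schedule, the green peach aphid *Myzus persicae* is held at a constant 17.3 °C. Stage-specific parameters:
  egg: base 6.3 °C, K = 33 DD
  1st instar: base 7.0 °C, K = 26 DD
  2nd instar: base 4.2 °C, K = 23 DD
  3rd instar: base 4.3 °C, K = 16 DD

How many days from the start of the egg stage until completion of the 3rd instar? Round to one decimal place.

8.5 days

egg: 33 / (17.3 − 6.3) = 33 / 11.0 = 3.000 d.
1st instar: 26 / (17.3 − 7.0) = 26 / 10.3 = 2.524 d.
2nd instar: 23 / (17.3 − 4.2) = 23 / 13.1 = 1.756 d.
3rd instar: 16 / (17.3 − 4.3) = 16 / 13.0 = 1.231 d.
Sum = 8.511 ≈ 8.5 days.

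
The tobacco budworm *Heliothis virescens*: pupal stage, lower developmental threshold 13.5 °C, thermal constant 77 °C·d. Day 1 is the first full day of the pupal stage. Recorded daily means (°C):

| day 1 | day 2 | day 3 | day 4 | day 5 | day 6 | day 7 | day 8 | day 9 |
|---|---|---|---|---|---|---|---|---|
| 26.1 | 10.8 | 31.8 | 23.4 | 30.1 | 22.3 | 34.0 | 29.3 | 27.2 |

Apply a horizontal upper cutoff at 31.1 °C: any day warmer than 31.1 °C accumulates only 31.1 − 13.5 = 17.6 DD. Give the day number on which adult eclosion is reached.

day 7

Daily DD above 13.5 °C (capped at 17.6): 12.6, 0.0, 17.6, 9.9, 16.6, 8.8, 17.6, 15.8, 13.7.
Cumulative: 12.6, 12.6, 30.2, 40.1, 56.7, 65.5, 83.1, 98.9, 112.6.
The total first reaches 77 DD on day 7.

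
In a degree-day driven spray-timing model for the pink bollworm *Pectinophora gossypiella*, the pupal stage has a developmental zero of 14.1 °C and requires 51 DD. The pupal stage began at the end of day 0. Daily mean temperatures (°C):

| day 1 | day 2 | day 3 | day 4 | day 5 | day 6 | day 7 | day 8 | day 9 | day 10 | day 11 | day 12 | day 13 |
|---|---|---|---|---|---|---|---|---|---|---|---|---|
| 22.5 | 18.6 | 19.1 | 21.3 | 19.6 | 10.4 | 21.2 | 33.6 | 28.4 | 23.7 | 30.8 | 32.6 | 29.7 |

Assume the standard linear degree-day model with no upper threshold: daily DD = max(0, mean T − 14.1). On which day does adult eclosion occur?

day 8

Daily DD above 14.1 °C: 8.4, 4.5, 5.0, 7.2, 5.5, 0.0, 7.1, 19.5, 14.3, 9.6, 16.7, 18.5, 15.6.
Cumulative: 8.4, 12.9, 17.9, 25.1, 30.6, 30.6, 37.7, 57.2, 71.5, 81.1, 97.8, 116.3, 131.9.
The total first reaches 51 DD on day 8.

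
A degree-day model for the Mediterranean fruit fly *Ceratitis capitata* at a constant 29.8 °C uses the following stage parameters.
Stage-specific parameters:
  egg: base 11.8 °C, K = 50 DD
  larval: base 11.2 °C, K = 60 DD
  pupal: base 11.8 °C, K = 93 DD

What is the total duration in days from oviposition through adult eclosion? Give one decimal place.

egg: 50 / (29.8 − 11.8) = 50 / 18.0 = 2.778 d.
larval: 60 / (29.8 − 11.2) = 60 / 18.6 = 3.226 d.
pupal: 93 / (29.8 − 11.8) = 93 / 18.0 = 5.167 d.
Sum = 11.170 ≈ 11.2 days.

11.2 days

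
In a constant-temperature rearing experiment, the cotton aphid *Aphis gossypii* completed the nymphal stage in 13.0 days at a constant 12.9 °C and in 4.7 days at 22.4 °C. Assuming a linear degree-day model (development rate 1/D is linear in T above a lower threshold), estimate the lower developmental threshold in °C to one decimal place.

7.5 °C

Linear rate model ⇒ the product D·(T − T_b) is constant across temperatures.
13.0·(12.9 − T_b) = 4.7·(22.4 − T_b)
T_b = (13.0·12.9 − 4.7·22.4) / (13.0 − 4.7) = 62.42 / 8.3 = 7.520 °C ≈ 7.5 °C.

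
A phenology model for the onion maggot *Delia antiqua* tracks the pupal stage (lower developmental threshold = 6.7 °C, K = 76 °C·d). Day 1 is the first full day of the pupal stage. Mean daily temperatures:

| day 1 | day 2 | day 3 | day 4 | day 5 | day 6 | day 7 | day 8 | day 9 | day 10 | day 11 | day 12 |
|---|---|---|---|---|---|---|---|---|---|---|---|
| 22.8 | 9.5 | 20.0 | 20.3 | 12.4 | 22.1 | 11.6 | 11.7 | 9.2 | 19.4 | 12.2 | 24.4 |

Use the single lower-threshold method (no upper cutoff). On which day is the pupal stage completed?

day 8

Daily DD above 6.7 °C: 16.1, 2.8, 13.3, 13.6, 5.7, 15.4, 4.9, 5.0, 2.5, 12.7, 5.5, 17.7.
Cumulative: 16.1, 18.9, 32.2, 45.8, 51.5, 66.9, 71.8, 76.8, 79.3, 92.0, 97.5, 115.2.
The total first reaches 76 DD on day 8.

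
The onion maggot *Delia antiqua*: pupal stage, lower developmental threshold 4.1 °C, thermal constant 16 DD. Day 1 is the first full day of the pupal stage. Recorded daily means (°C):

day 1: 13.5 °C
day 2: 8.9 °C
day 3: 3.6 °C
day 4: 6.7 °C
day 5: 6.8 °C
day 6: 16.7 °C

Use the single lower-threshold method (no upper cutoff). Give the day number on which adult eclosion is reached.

day 4

Daily DD above 4.1 °C: 9.4, 4.8, 0.0, 2.6, 2.7, 12.6.
Cumulative: 9.4, 14.2, 14.2, 16.8, 19.5, 32.1.
The total first reaches 16 DD on day 4.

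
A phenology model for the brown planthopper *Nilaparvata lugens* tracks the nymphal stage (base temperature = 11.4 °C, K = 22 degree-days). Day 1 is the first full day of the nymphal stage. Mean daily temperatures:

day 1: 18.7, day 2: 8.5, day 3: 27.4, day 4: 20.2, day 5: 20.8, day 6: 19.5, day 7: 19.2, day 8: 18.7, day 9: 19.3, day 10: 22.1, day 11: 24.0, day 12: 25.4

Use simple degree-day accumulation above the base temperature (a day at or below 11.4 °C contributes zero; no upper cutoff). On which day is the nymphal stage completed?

Daily DD above 11.4 °C: 7.3, 0.0, 16.0, 8.8, 9.4, 8.1, 7.8, 7.3, 7.9, 10.7, 12.6, 14.0.
Cumulative: 7.3, 7.3, 23.3, 32.1, 41.5, 49.6, 57.4, 64.7, 72.6, 83.3, 95.9, 109.9.
The total first reaches 22 DD on day 3.

day 3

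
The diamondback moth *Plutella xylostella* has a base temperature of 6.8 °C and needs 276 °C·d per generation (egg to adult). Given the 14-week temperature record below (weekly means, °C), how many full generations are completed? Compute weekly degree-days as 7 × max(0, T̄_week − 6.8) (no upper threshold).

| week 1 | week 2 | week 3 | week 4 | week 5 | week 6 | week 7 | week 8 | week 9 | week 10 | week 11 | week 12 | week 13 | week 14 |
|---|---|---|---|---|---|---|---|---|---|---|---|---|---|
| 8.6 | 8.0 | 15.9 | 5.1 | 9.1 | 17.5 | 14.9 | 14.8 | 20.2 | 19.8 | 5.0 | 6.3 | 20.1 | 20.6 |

Weekly DD (7 × max(0, T̄ − 6.8)): 12.6, 8.4, 63.7, 0.0, 16.1, 74.9, 56.7, 56.0, 93.8, 91.0, 0.0, 0.0, 93.1, 96.6.
Season total = 662.9 DD.
Complete generations = ⌊662.9 / 276⌋ = 2.

2 generations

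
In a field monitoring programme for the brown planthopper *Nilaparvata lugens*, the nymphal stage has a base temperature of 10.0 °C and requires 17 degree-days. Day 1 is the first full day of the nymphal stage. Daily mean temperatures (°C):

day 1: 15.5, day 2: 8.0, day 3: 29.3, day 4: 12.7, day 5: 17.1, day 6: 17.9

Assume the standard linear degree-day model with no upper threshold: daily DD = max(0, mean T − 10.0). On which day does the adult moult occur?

Daily DD above 10.0 °C: 5.5, 0.0, 19.3, 2.7, 7.1, 7.9.
Cumulative: 5.5, 5.5, 24.8, 27.5, 34.6, 42.5.
The total first reaches 17 DD on day 3.

day 3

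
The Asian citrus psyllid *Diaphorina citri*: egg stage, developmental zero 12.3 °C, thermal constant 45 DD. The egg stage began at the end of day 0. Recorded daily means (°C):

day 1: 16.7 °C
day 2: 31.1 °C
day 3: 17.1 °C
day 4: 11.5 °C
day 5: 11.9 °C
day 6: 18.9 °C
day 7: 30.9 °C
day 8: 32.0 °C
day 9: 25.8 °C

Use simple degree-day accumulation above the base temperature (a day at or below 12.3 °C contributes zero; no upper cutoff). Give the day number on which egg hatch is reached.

day 7

Daily DD above 12.3 °C: 4.4, 18.8, 4.8, 0.0, 0.0, 6.6, 18.6, 19.7, 13.5.
Cumulative: 4.4, 23.2, 28.0, 28.0, 28.0, 34.6, 53.2, 72.9, 86.4.
The total first reaches 45 DD on day 7.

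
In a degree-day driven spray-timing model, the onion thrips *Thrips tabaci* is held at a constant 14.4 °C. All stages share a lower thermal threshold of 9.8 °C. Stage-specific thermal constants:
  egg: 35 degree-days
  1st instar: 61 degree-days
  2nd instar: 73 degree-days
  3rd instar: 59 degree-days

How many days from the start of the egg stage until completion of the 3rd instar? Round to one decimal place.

Daily accumulation at 14.4 °C = 14.4 − 9.8 = 4.6 DD/day.
Total K = 35 + 61 + 73 + 59 = 228 DD.
Total duration = 228 / 4.6 = 49.565 ≈ 49.6 days.

49.6 days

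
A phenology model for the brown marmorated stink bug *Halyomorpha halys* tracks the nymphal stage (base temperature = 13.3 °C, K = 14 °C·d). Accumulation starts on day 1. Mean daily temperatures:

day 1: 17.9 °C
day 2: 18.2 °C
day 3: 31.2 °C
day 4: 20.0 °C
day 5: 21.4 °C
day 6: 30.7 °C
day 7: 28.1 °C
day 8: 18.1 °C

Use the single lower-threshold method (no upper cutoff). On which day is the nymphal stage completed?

day 3

Daily DD above 13.3 °C: 4.6, 4.9, 17.9, 6.7, 8.1, 17.4, 14.8, 4.8.
Cumulative: 4.6, 9.5, 27.4, 34.1, 42.2, 59.6, 74.4, 79.2.
The total first reaches 14 DD on day 3.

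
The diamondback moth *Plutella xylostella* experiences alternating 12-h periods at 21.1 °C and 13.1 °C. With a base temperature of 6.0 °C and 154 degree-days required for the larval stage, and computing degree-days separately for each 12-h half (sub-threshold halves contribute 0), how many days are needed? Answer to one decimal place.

Day half: max(0, 21.1 − 6.0) × 0.5 = 15.1 × 0.5 = 7.55 DD.
Night half: max(0, 13.1 − 6.0) × 0.5 = 7.1 × 0.5 = 3.55 DD.
Per 24 h: 11.10 DD/day.
Duration = 154 / 11.10 = 13.874 ≈ 13.9 days.

13.9 days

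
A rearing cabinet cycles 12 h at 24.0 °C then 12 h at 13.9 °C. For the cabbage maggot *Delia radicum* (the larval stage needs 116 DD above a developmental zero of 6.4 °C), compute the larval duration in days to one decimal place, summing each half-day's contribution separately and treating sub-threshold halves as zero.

Day half: max(0, 24.0 − 6.4) × 0.5 = 17.6 × 0.5 = 8.80 DD.
Night half: max(0, 13.9 − 6.4) × 0.5 = 7.5 × 0.5 = 3.75 DD.
Per 24 h: 12.55 DD/day.
Duration = 116 / 12.55 = 9.243 ≈ 9.2 days.

9.2 days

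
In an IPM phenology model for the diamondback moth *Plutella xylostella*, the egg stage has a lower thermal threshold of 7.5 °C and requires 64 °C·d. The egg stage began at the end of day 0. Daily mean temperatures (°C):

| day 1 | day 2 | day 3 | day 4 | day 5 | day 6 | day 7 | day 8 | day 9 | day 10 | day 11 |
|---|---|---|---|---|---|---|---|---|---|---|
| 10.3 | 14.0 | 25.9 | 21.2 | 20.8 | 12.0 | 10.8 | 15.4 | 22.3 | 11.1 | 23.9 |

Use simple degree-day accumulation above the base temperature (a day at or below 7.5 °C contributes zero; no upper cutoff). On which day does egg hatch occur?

Daily DD above 7.5 °C: 2.8, 6.5, 18.4, 13.7, 13.3, 4.5, 3.3, 7.9, 14.8, 3.6, 16.4.
Cumulative: 2.8, 9.3, 27.7, 41.4, 54.7, 59.2, 62.5, 70.4, 85.2, 88.8, 105.2.
The total first reaches 64 DD on day 8.

day 8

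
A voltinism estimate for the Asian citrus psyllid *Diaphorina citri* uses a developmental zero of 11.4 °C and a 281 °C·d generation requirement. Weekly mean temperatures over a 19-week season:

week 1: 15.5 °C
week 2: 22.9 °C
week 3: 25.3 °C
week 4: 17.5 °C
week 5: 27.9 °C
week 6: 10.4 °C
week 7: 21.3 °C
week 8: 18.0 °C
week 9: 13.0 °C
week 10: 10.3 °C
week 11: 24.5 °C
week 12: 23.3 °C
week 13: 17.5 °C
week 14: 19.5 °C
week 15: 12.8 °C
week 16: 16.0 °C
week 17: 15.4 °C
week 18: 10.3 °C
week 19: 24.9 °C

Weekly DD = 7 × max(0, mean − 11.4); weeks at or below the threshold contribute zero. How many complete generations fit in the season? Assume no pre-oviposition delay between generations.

3 generations

Weekly DD (7 × max(0, T̄ − 11.4)): 28.7, 80.5, 97.3, 42.7, 115.5, 0.0, 69.3, 46.2, 11.2, 0.0, 91.7, 83.3, 42.7, 56.7, 9.8, 32.2, 28.0, 0.0, 94.5.
Season total = 930.3 DD.
Complete generations = ⌊930.3 / 281⌋ = 3.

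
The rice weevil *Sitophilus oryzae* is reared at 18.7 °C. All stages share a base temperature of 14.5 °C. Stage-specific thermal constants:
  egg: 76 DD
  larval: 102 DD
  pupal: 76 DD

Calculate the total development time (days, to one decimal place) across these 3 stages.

Daily accumulation at 18.7 °C = 18.7 − 14.5 = 4.2 DD/day.
Total K = 76 + 102 + 76 = 254 DD.
Total duration = 254 / 4.2 = 60.476 ≈ 60.5 days.

60.5 days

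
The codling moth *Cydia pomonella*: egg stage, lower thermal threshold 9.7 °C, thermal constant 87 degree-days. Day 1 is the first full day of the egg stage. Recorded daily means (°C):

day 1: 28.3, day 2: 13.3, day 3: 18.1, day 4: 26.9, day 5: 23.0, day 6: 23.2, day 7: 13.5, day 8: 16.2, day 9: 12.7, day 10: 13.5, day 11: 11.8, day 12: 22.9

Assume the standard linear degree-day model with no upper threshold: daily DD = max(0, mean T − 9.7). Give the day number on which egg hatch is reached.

day 9

Daily DD above 9.7 °C: 18.6, 3.6, 8.4, 17.2, 13.3, 13.5, 3.8, 6.5, 3.0, 3.8, 2.1, 13.2.
Cumulative: 18.6, 22.2, 30.6, 47.8, 61.1, 74.6, 78.4, 84.9, 87.9, 91.7, 93.8, 107.0.
The total first reaches 87 DD on day 9.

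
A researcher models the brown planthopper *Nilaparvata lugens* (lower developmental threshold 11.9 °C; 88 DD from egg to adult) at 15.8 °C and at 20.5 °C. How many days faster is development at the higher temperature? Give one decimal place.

12.3 days

At 15.8 °C: 88 / (15.8 − 11.9) = 88 / 3.9 = 22.564 d.
At 20.5 °C: 88 / (20.5 − 11.9) = 88 / 8.6 = 10.233 d.
Difference = |22.564 − 10.233| = 12.332 ≈ 12.3 days.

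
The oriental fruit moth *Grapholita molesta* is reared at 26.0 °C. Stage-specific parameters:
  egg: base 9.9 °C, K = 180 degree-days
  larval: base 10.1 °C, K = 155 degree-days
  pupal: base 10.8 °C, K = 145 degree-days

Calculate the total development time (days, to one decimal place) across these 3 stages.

egg: 180 / (26.0 − 9.9) = 180 / 16.1 = 11.180 d.
larval: 155 / (26.0 − 10.1) = 155 / 15.9 = 9.748 d.
pupal: 145 / (26.0 − 10.8) = 145 / 15.2 = 9.539 d.
Sum = 30.468 ≈ 30.5 days.

30.5 days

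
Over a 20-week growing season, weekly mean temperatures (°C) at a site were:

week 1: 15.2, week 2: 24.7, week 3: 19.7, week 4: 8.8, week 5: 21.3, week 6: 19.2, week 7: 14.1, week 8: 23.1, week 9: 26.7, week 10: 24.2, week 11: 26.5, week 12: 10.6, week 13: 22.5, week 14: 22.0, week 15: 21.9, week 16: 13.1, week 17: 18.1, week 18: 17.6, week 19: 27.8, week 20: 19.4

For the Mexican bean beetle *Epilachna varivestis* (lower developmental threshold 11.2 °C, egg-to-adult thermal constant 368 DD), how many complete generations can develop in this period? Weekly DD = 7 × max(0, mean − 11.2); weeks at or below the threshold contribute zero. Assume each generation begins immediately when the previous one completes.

3 generations

Weekly DD (7 × max(0, T̄ − 11.2)): 28.0, 94.5, 59.5, 0.0, 70.7, 56.0, 20.3, 83.3, 108.5, 91.0, 107.1, 0.0, 79.1, 75.6, 74.9, 13.3, 48.3, 44.8, 116.2, 57.4.
Season total = 1228.5 DD.
Complete generations = ⌊1228.5 / 368⌋ = 3.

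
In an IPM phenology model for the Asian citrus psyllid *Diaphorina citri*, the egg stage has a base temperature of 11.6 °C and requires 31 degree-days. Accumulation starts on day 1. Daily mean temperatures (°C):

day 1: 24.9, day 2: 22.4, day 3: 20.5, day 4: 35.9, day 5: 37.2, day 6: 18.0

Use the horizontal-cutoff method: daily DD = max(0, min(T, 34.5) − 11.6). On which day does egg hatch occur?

Daily DD above 11.6 °C (capped at 22.9): 13.3, 10.8, 8.9, 22.9, 22.9, 6.4.
Cumulative: 13.3, 24.1, 33.0, 55.9, 78.8, 85.2.
The total first reaches 31 DD on day 3.

day 3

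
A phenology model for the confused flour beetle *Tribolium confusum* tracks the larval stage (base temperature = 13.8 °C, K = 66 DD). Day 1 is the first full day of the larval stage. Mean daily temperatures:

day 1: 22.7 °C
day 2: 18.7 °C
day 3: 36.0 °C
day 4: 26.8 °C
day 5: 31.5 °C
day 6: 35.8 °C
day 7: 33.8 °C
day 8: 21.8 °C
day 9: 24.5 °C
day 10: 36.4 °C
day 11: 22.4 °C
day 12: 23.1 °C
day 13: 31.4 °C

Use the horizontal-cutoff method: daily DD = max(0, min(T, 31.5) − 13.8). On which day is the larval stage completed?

Daily DD above 13.8 °C (capped at 17.7): 8.9, 4.9, 17.7, 13.0, 17.7, 17.7, 17.7, 8.0, 10.7, 17.7, 8.6, 9.3, 17.6.
Cumulative: 8.9, 13.8, 31.5, 44.5, 62.2, 79.9, 97.6, 105.6, 116.3, 134.0, 142.6, 151.9, 169.5.
The total first reaches 66 DD on day 6.

day 6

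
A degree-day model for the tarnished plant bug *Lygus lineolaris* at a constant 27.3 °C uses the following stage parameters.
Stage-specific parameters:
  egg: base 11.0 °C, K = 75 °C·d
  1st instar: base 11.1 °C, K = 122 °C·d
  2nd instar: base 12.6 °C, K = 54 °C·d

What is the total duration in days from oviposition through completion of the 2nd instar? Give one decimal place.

egg: 75 / (27.3 − 11.0) = 75 / 16.3 = 4.601 d.
1st instar: 122 / (27.3 − 11.1) = 122 / 16.2 = 7.531 d.
2nd instar: 54 / (27.3 − 12.6) = 54 / 14.7 = 3.673 d.
Sum = 15.806 ≈ 15.8 days.

15.8 days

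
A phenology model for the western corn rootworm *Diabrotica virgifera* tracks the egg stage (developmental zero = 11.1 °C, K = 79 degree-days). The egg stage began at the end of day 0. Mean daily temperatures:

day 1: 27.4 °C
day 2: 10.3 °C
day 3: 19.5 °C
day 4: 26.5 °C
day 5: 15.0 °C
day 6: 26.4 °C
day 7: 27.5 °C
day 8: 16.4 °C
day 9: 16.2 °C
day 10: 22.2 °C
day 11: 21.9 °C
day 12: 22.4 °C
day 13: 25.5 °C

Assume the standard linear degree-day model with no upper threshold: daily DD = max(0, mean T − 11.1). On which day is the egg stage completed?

day 8

Daily DD above 11.1 °C: 16.3, 0.0, 8.4, 15.4, 3.9, 15.3, 16.4, 5.3, 5.1, 11.1, 10.8, 11.3, 14.4.
Cumulative: 16.3, 16.3, 24.7, 40.1, 44.0, 59.3, 75.7, 81.0, 86.1, 97.2, 108.0, 119.3, 133.7.
The total first reaches 79 DD on day 8.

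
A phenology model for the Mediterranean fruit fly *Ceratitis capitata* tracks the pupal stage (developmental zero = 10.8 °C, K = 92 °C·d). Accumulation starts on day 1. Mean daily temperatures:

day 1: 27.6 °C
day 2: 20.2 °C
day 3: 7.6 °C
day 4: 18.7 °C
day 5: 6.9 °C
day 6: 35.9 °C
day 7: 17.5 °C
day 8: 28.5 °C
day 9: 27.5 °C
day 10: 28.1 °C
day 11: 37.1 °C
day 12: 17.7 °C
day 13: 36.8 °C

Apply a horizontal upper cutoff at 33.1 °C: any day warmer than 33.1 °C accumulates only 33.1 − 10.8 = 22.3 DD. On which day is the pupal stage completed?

Daily DD above 10.8 °C (capped at 22.3): 16.8, 9.4, 0.0, 7.9, 0.0, 22.3, 6.7, 17.7, 16.7, 17.3, 22.3, 6.9, 22.3.
Cumulative: 16.8, 26.2, 26.2, 34.1, 34.1, 56.4, 63.1, 80.8, 97.5, 114.8, 137.1, 144.0, 166.3.
The total first reaches 92 DD on day 9.

day 9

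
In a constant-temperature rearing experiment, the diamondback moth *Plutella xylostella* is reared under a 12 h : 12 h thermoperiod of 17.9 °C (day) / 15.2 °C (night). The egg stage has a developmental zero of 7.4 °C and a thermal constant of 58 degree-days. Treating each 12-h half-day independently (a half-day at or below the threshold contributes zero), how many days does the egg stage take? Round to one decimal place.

Day half: max(0, 17.9 − 7.4) × 0.5 = 10.5 × 0.5 = 5.25 DD.
Night half: max(0, 15.2 − 7.4) × 0.5 = 7.8 × 0.5 = 3.90 DD.
Per 24 h: 9.15 DD/day.
Duration = 58 / 9.15 = 6.339 ≈ 6.3 days.

6.3 days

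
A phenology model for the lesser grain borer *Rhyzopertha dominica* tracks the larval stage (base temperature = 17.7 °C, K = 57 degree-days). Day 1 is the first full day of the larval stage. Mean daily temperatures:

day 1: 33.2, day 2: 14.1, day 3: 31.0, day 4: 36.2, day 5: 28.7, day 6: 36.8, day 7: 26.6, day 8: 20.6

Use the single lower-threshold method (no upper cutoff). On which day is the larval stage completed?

Daily DD above 17.7 °C: 15.5, 0.0, 13.3, 18.5, 11.0, 19.1, 8.9, 2.9.
Cumulative: 15.5, 15.5, 28.8, 47.3, 58.3, 77.4, 86.3, 89.2.
The total first reaches 57 DD on day 5.

day 5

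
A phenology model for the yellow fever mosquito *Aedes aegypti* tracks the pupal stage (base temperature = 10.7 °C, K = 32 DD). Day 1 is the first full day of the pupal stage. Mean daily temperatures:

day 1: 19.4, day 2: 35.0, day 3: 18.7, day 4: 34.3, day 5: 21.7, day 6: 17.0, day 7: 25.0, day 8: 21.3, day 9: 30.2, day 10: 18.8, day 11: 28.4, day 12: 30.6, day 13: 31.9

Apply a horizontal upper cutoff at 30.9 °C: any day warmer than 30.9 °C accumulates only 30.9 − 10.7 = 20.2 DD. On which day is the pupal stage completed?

Daily DD above 10.7 °C (capped at 20.2): 8.7, 20.2, 8.0, 20.2, 11.0, 6.3, 14.3, 10.6, 19.5, 8.1, 17.7, 19.9, 20.2.
Cumulative: 8.7, 28.9, 36.9, 57.1, 68.1, 74.4, 88.7, 99.3, 118.8, 126.9, 144.6, 164.5, 184.7.
The total first reaches 32 DD on day 3.

day 3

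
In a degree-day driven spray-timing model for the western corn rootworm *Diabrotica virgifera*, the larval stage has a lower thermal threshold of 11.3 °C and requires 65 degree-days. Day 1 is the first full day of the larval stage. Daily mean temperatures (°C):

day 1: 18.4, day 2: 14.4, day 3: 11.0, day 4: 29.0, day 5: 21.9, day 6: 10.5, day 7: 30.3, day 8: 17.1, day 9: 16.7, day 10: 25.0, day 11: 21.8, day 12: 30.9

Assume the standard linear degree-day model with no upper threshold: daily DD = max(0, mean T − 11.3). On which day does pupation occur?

Daily DD above 11.3 °C: 7.1, 3.1, 0.0, 17.7, 10.6, 0.0, 19.0, 5.8, 5.4, 13.7, 10.5, 19.6.
Cumulative: 7.1, 10.2, 10.2, 27.9, 38.5, 38.5, 57.5, 63.3, 68.7, 82.4, 92.9, 112.5.
The total first reaches 65 DD on day 9.

day 9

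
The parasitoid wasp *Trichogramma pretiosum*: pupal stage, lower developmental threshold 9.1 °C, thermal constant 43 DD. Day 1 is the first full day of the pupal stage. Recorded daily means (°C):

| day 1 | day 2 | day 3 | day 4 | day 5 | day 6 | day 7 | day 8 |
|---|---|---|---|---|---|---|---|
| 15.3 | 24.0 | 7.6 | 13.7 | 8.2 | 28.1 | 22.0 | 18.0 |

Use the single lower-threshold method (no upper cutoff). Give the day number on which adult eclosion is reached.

Daily DD above 9.1 °C: 6.2, 14.9, 0.0, 4.6, 0.0, 19.0, 12.9, 8.9.
Cumulative: 6.2, 21.1, 21.1, 25.7, 25.7, 44.7, 57.6, 66.5.
The total first reaches 43 DD on day 6.

day 6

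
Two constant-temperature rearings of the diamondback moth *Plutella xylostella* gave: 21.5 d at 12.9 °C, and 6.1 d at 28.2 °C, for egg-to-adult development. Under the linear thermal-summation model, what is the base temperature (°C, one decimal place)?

Under the model K = D·(T − T_b), so D₁·(T₁ − T_b) = D₂·(T₂ − T_b).
21.5·(12.9 − T_b) = 6.1·(28.2 − T_b)
T_b = (21.5·12.9 − 6.1·28.2) / (21.5 − 6.1) = 105.33 / 15.4 = 6.840 °C ≈ 6.8 °C.

6.8 °C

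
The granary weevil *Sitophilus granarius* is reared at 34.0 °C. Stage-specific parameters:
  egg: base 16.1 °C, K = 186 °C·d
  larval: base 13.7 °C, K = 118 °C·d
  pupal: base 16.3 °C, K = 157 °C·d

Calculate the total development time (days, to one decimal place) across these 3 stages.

egg: 186 / (34.0 − 16.1) = 186 / 17.9 = 10.391 d.
larval: 118 / (34.0 − 13.7) = 118 / 20.3 = 5.813 d.
pupal: 157 / (34.0 − 16.3) = 157 / 17.7 = 8.870 d.
Sum = 25.074 ≈ 25.1 days.

25.1 days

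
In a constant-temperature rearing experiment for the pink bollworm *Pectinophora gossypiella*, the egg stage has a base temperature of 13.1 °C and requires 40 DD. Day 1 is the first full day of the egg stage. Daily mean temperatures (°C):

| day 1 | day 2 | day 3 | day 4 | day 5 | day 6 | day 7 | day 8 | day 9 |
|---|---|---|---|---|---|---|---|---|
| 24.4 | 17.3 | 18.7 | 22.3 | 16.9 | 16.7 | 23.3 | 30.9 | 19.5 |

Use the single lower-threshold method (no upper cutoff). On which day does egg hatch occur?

Daily DD above 13.1 °C: 11.3, 4.2, 5.6, 9.2, 3.8, 3.6, 10.2, 17.8, 6.4.
Cumulative: 11.3, 15.5, 21.1, 30.3, 34.1, 37.7, 47.9, 65.7, 72.1.
The total first reaches 40 DD on day 7.

day 7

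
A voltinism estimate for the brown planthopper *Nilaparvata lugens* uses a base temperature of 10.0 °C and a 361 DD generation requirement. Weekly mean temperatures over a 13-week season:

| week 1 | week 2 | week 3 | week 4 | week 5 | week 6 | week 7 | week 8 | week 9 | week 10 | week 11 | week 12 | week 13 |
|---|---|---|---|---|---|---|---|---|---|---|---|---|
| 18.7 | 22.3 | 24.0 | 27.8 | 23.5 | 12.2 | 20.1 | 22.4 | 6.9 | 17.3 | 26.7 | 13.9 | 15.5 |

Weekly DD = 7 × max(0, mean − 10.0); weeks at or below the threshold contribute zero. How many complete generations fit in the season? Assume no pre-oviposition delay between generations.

Weekly DD (7 × max(0, T̄ − 10.0)): 60.9, 86.1, 98.0, 124.6, 94.5, 15.4, 70.7, 86.8, 0.0, 51.1, 116.9, 27.3, 38.5.
Season total = 870.8 DD.
Complete generations = ⌊870.8 / 361⌋ = 2.

2 generations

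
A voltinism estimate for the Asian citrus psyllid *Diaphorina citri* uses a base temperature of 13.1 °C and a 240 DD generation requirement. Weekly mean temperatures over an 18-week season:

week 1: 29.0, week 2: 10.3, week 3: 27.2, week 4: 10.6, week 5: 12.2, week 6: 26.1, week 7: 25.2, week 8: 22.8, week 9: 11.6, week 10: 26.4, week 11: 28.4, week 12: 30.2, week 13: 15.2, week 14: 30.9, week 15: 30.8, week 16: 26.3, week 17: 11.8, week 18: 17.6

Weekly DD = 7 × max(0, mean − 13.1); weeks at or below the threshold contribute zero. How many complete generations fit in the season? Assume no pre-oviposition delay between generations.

Weekly DD (7 × max(0, T̄ − 13.1)): 111.3, 0.0, 98.7, 0.0, 0.0, 91.0, 84.7, 67.9, 0.0, 93.1, 107.1, 119.7, 14.7, 124.6, 123.9, 92.4, 0.0, 31.5.
Season total = 1160.6 DD.
Complete generations = ⌊1160.6 / 240⌋ = 4.

4 generations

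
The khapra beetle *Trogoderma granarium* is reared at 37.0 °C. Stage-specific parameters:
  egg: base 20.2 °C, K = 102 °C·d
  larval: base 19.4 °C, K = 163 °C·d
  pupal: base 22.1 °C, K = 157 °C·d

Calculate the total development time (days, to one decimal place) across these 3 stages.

25.9 days

egg: 102 / (37.0 − 20.2) = 102 / 16.8 = 6.071 d.
larval: 163 / (37.0 − 19.4) = 163 / 17.6 = 9.261 d.
pupal: 157 / (37.0 − 22.1) = 157 / 14.9 = 10.537 d.
Sum = 25.870 ≈ 25.9 days.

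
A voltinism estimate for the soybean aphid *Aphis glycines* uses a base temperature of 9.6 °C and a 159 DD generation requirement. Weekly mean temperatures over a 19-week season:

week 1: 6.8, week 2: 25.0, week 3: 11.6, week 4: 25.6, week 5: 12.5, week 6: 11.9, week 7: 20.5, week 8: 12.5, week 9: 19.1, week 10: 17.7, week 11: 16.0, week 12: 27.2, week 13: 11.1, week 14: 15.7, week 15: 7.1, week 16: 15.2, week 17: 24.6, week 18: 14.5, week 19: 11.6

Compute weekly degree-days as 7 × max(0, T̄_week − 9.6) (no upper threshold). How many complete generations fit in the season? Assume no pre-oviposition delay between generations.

5 generations

Weekly DD (7 × max(0, T̄ − 9.6)): 0.0, 107.8, 14.0, 112.0, 20.3, 16.1, 76.3, 20.3, 66.5, 56.7, 44.8, 123.2, 10.5, 42.7, 0.0, 39.2, 105.0, 34.3, 14.0.
Season total = 903.7 DD.
Complete generations = ⌊903.7 / 159⌋ = 5.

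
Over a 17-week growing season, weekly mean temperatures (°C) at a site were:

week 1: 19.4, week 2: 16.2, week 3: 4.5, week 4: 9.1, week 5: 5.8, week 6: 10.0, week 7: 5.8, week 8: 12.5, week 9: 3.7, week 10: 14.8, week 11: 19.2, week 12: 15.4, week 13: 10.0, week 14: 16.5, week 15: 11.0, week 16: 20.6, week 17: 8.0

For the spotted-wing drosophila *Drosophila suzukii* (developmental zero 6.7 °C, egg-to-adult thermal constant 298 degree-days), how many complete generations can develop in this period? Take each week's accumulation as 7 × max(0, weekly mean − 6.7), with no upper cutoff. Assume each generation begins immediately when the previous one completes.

Weekly DD (7 × max(0, T̄ − 6.7)): 88.9, 66.5, 0.0, 16.8, 0.0, 23.1, 0.0, 40.6, 0.0, 56.7, 87.5, 60.9, 23.1, 68.6, 30.1, 97.3, 9.1.
Season total = 669.2 DD.
Complete generations = ⌊669.2 / 298⌋ = 2.

2 generations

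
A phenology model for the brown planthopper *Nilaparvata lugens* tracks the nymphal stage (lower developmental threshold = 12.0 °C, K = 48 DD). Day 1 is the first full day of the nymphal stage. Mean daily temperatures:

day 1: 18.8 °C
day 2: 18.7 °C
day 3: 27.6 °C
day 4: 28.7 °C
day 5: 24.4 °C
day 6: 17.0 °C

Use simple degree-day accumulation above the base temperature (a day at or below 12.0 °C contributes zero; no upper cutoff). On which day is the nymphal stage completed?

Daily DD above 12.0 °C: 6.8, 6.7, 15.6, 16.7, 12.4, 5.0.
Cumulative: 6.8, 13.5, 29.1, 45.8, 58.2, 63.2.
The total first reaches 48 DD on day 5.

day 5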